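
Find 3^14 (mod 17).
By repeated squaring (mod 17): 3^{1}≡3, 3^{2}≡9, 3^{4}≡13, 3^{8}≡16. Then 3^{14} = 3^{8+4+2} ≡ 16 × 13 × 9 ≡ 2 (mod 17)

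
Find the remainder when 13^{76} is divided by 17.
By Fermat: 13^{16} ≡ 1 mod 17. 76 = 4×16 + 12. So 13^{76} ≡ 13^{12} ≡ 1 mod 17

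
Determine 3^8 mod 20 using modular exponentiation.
By repeated squaring mod 20: 3^{1}≡3, 3^{2}≡9, 3^{4}≡1, 3^{8}≡1. So 3^{8} ≡ 1 mod 20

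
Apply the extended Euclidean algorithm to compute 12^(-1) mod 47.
Extended GCD: 12(4) + 47(-1) = 1. So 12^(-1) ≡ 4 mod 47. Verify: 12 × 4 = 48 ≡ 1 mod 47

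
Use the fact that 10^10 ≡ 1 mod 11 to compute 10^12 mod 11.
By Fermat: 10^{10} ≡ 1 mod 11. So 10^{12} = 10^{10} · 10^{2} ≡ 10^{2} ≡ 1 mod 11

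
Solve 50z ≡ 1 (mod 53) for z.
Since 53 is prime, by Fermat 50^(-1) ≡ 50^{51} ≡ 35 (mod 53). Verify: 50 × 35 = 1750 ≡ 1 (mod 53)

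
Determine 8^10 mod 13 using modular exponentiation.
By repeated squaring (mod 13): 8^{1}≡8, 8^{2}≡12, 8^{4}≡1, 8^{8}≡1. Then 8^{10} = 8^{8+2} ≡ 1 × 12 ≡ 12 (mod 13)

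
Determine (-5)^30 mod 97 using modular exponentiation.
By repeated squaring (mod 97): (-5)^{1}≡92, (-5)^{2}≡25, (-5)^{4}≡43, (-5)^{8}≡6, (-5)^{16}≡36. Then (-5)^{30} = (-5)^{16+8+4+2} ≡ 36 × 6 × 43 × 25 ≡ 79 (mod 97)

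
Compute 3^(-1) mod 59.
Since 59 is prime, by Fermat 3^(-1) ≡ 3^{57} ≡ 20 mod 59. Verify: 3 × 20 = 60 ≡ 1 mod 59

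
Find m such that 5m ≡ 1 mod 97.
Since 97 is prime, by Fermat 5^(-1) ≡ 5^{95} ≡ 39 mod 97. Verify: 5 × 39 = 195 ≡ 1 mod 97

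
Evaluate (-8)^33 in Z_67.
By repeated squaring mod 67: (-8)^{1}≡59, (-8)^{2}≡64, (-8)^{4}≡9, (-8)^{8}≡14, (-8)^{16}≡62, (-8)^{32}≡25. Then (-8)^{33} = (-8)^{32+1} ≡ 25 × 59 ≡ 1 mod 67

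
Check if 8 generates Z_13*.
8^{4} ≡ 1 (mod 13) and 4 < 12, so ord_13(8) = 4 ≠ 12 and 8 is not a primitive root.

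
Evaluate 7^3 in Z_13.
7^{3} = 343 ≡ 5 (mod 13)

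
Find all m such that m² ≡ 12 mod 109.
The square roots of 12 mod 109 are 11 and 98. Verify: 11² = 121 ≡ 12 mod 109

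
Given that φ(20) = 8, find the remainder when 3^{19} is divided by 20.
By Euler: 3^{8} ≡ 1 (mod 20) since gcd(3, 20) = 1. 19 = 2×8 + 3. So 3^{19} ≡ 3^{3} ≡ 7 (mod 20)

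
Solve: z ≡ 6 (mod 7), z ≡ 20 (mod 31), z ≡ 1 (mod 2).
M = 7 × 31 × 2 = 434. M₁ = 62, y₁ ≡ 6 (mod 7). M₂ = 14, y₂ ≡ 20 (mod 31). M₃ = 217, y₃ ≡ 1 (mod 2). z = 6×62×6 + 20×14×20 + 1×217×1 ≡ 237 (mod 434)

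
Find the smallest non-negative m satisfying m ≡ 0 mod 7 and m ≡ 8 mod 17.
M = 7 × 17 = 119. M₁ = 17, y₁ ≡ 5 mod 7. M₂ = 7, y₂ ≡ 5 mod 17. m = 0×17×5 + 8×7×5 ≡ 42 mod 119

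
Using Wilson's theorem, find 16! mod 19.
(18)! = (16)! × (17) × (18) ≡ -1 mod 19. So (16)! ≡ -1 × [(18)(17)]^(-1) ≡ 9 mod 19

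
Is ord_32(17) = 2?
Powers of 17 mod 32: 17^1≡17, 17^2≡1. First k with 17^k≡1 is k=2. Yes, ord_32(17) = 2.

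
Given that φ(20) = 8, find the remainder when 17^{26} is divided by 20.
By Euler: 17^{8} ≡ 1 mod 20 since gcd(17, 20) = 1. 26 = 3×8 + 2. So 17^{26} ≡ 17^{2} ≡ 9 mod 20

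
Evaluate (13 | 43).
(13/43) = 13^{21} mod 43 = 1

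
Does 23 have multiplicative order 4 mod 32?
Powers of 23 mod 32: 23^1≡23, 23^2≡17, 23^3≡7, 23^4≡1. First k with 23^k≡1 is k=4. Yes, ord_32(23) = 4.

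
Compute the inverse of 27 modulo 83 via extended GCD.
Extended GCD: 27(40) + 83(-13) = 1. So 27^(-1) ≡ 40 mod 83. Verify: 27 × 40 = 1080 ≡ 1 mod 83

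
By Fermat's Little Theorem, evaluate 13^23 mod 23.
By Fermat: 13^{22} ≡ 1 mod 23. So 13^{23} = 13^{22} · 13^{1} ≡ 13^{1} ≡ 13 mod 23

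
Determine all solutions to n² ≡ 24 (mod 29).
The square roots of 24 mod 29 are 16 and 13. Verify: 16² = 256 ≡ 24 (mod 29)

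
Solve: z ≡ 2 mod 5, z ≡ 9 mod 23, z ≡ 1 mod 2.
M = 5 × 23 × 2 = 230. M₁ = 46, y₁ ≡ 1 mod 5. M₂ = 10, y₂ ≡ 7 mod 23. M₃ = 115, y₃ ≡ 1 mod 2. z = 2×46×1 + 9×10×7 + 1×115×1 ≡ 147 mod 230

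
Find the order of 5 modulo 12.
Powers of 5 mod 12: 5^1≡5, 5^2≡1. Order = 2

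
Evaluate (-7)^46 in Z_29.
Using Fermat: (-7)^{28} ≡ 1 mod 29. 46 ≡ 18 mod 28. So (-7)^{46} ≡ (-7)^{18} ≡ 23 mod 29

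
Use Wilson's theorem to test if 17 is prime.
(16)! mod 17 = 16. Since 16 ≡ -1 mod 17, 17 is prime.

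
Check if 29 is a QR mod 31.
By Euler's criterion: 29^{15} ≡ 30 mod 31. Since this equals -1 (≡ 30), 29 is not a QR.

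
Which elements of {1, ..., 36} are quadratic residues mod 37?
QRs mod 37: {1, 3, 4, 7, 9, 10, 11, 12, 16, 21, 25, 26, 27, 28, 30, 33, 34, 36}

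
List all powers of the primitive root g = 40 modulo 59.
40^1, 40^2, ..., 40^{58} mod 59: [40, 7, 44, 49, 13, 48, 32, 41, 47, 51, 34, 3, 2, 21, 14, 29, 39, 26, 37, 5, 23, 35, 43, 9, 6, 4, 42, 28, 58, 19, 52, 15, 10, 46, 11, 27, 18, 12, 8, 25, 56, 57, 38, 45, 30, 20, 33, 22, 54, 36, 24, 16, 50, 53, 55, 17, 31, 1]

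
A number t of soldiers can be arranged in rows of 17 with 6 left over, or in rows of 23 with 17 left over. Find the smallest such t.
M = 17 × 23 = 391. M₁ = 23, y₁ ≡ 3 (mod 17). M₂ = 17, y₂ ≡ 19 (mod 23). t = 6×23×3 + 17×17×19 ≡ 40 (mod 391)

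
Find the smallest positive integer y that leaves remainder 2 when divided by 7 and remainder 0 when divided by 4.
M = 7 × 4 = 28. M₁ = 4, y₁ ≡ 2 mod 7. M₂ = 7, y₂ ≡ 3 mod 4. y = 2×4×2 + 0×7×3 ≡ 16 mod 28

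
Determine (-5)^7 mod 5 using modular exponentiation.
By repeated squaring (mod 5): (-5)^{1}≡0, (-5)^{2}≡0, (-5)^{4}≡0. Then (-5)^{7} = (-5)^{4+2+1} ≡ 0 × 0 × 0 ≡ 0 (mod 5)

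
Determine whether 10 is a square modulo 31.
By Euler's criterion: 10^{15} ≡ 1 (mod 31). Since this equals 1, 10 is a QR.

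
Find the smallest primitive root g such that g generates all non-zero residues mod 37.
g = 2. Powers: [2, 4, 8, 16, 32, 27, ...] generates all 36 non-zero residues.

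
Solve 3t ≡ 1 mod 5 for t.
Since 5 is prime, by Fermat 3^(-1) ≡ 3^{3} ≡ 2 mod 5. Verify: 3 × 2 = 6 ≡ 1 mod 5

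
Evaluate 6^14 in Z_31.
By repeated squaring mod 31: 6^{1}≡6, 6^{2}≡5, 6^{4}≡25, 6^{8}≡5. Then 6^{14} = 6^{8+4+2} ≡ 5 × 25 × 5 ≡ 5 mod 31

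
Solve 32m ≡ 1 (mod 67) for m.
Since 67 is prime, by Fermat 32^(-1) ≡ 32^{65} ≡ 44 (mod 67). Verify: 32 × 44 = 1408 ≡ 1 (mod 67)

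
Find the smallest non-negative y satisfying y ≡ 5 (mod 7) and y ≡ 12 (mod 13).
M = 7 × 13 = 91. M₁ = 13, y₁ ≡ 6 (mod 7). M₂ = 7, y₂ ≡ 2 (mod 13). y = 5×13×6 + 12×7×2 ≡ 12 (mod 91)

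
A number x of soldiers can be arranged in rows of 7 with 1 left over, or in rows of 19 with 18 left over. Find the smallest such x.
M = 7 × 19 = 133. M₁ = 19, y₁ ≡ 3 mod 7. M₂ = 7, y₂ ≡ 11 mod 19. x = 1×19×3 + 18×7×11 ≡ 113 mod 133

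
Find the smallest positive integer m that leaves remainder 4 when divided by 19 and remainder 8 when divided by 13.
M = 19 × 13 = 247. M₁ = 13, y₁ ≡ 3 mod 19. M₂ = 19, y₂ ≡ 11 mod 13. m = 4×13×3 + 8×19×11 ≡ 99 mod 247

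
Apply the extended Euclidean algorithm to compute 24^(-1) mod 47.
Extended GCD: 24(2) + 47(-1) = 1. So 24^(-1) ≡ 2 (mod 47). Verify: 24 × 2 = 48 ≡ 1 (mod 47)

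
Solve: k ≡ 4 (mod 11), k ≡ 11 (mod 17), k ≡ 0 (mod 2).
M = 11 × 17 × 2 = 374. M₁ = 34, y₁ ≡ 1 (mod 11). M₂ = 22, y₂ ≡ 7 (mod 17). M₃ = 187, y₃ ≡ 1 (mod 2). k = 4×34×1 + 11×22×7 + 0×187×1 ≡ 334 (mod 374)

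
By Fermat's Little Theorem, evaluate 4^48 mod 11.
By Fermat: 4^{10} ≡ 1 mod 11. 48 = 4×10 + 8. So 4^{48} ≡ 4^{8} ≡ 9 mod 11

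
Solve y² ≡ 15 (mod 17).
The square roots of 15 mod 17 are 7 and 10. Verify: 7² = 49 ≡ 15 (mod 17)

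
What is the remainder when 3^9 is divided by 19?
By repeated squaring mod 19: 3^{1}≡3, 3^{2}≡9, 3^{4}≡5, 3^{8}≡6. Then 3^{9} = 3^{8+1} ≡ 6 × 3 ≡ 18 mod 19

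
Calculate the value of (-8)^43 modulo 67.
By repeated squaring mod 67: (-8)^{1}≡59, (-8)^{2}≡64, (-8)^{4}≡9, (-8)^{8}≡14, (-8)^{16}≡62, (-8)^{32}≡25. Then (-8)^{43} = (-8)^{32+8+2+1} ≡ 25 × 14 × 64 × 59 ≡ 25 mod 67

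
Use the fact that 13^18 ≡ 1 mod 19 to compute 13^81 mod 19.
By Fermat: 13^{18} ≡ 1 mod 19. 81 = 4×18 + 9. So 13^{81} ≡ 13^{9} ≡ 18 mod 19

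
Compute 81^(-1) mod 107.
Since 107 is prime, by Fermat 81^(-1) ≡ 81^{105} ≡ 37 mod 107. Verify: 81 × 37 = 2997 ≡ 1 mod 107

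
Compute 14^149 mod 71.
Using Fermat: 14^{70} ≡ 1 mod 71. 149 ≡ 9 mod 70. So 14^{149} ≡ 14^{9} ≡ 66 mod 71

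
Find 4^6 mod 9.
By repeated squaring mod 9: 4^{1}≡4, 4^{2}≡7, 4^{4}≡4. Then 4^{6} = 4^{4+2} ≡ 4 × 7 ≡ 1 mod 9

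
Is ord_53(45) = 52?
Powers of 45 mod 53: 45^1≡45, 45^2≡11, 45^3≡18, 45^4≡15, 45^5≡39, 45^6≡6, 45^7≡5, 45^8≡13, 45^9≡2, 45^10≡37, 45^11≡22, 45^12≡36, 45^13≡30, 45^14≡25, 45^15≡12, 45^16≡10, 45^17≡26, 45^18≡4, 45^19≡21, 45^20≡44, 45^21≡19, 45^22≡7, 45^23≡50, 45^24≡24, 45^25≡20, 45^26≡52, 45^27≡8, 45^28≡42, 45^29≡35, 45^30≡38, 45^31≡14, 45^32≡47, 45^33≡48, 45^34≡40, 45^35≡51, 45^36≡16, 45^37≡31, 45^38≡17, 45^39≡23, 45^40≡28, 45^41≡41, 45^42≡43, 45^43≡27, 45^44≡49, 45^45≡32, 45^46≡9, 45^47≡34, 45^48≡46, 45^49≡3, 45^50≡29, 45^51≡33, 45^52≡1. First k with 45^k≡1 is k=52. Yes, ord_53(45) = 52.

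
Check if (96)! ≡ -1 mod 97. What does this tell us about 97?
(96)! mod 97 = 96. Since this equals -1 mod 97, Wilson confirms 97 is prime.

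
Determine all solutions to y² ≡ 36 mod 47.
The square roots of 36 mod 47 are 6 and 41. Verify: 6² = 36 ≡ 36 mod 47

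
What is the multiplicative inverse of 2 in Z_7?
Since 7 is prime, by Fermat 2^(-1) ≡ 2^{5} ≡ 4 mod 7. Verify: 2 × 4 = 8 ≡ 1 mod 7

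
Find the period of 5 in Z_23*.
Powers of 5 mod 23: 5^1≡5, 5^2≡2, 5^3≡10, 5^4≡4, 5^5≡20, 5^6≡8, 5^7≡17, 5^8≡16, 5^9≡11, 5^10≡9, 5^11≡22, 5^12≡18, 5^13≡21, 5^14≡13, 5^15≡19, 5^16≡3, 5^17≡15, 5^18≡6, 5^19≡7, 5^20≡12, 5^21≡14, 5^22≡1. ord_23(5) = 22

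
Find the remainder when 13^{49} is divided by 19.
By Fermat: 13^{18} ≡ 1 (mod 19). 49 = 2×18 + 13. So 13^{49} ≡ 13^{13} ≡ 15 (mod 19)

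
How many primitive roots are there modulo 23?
Number of primitive roots mod 23 = φ(p-1) = φ(22) = 10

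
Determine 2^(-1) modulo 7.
Since 7 is prime, by Fermat 2^(-1) ≡ 2^{5} ≡ 4 mod 7. Verify: 2 × 4 = 8 ≡ 1 mod 7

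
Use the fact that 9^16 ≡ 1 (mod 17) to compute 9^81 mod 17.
By Fermat: 9^{16} ≡ 1 (mod 17). 81 = 5×16 + 1. So 9^{81} ≡ 9^{1} ≡ 9 (mod 17)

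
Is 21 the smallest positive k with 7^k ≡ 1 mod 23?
Powers of 7 mod 23: 7^1≡7, 7^2≡3, 7^3≡21, 7^4≡9, 7^5≡17, 7^6≡4, 7^7≡5, 7^8≡12, 7^9≡15, 7^10≡13, 7^11≡22, 7^12≡16, 7^13≡20, 7^14≡2, 7^15≡14, 7^16≡6, 7^17≡19, 7^18≡18, 7^19≡11, 7^20≡8, 7^21≡10, 7^22≡1. 7^21≡10≢1, so ord ≠ 21. No, the actual order is 22.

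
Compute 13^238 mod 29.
Using Fermat: 13^{28} ≡ 1 mod 29. 238 ≡ 14 mod 28. So 13^{238} ≡ 13^{14} ≡ 1 mod 29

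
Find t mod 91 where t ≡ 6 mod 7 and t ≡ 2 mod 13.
M = 7 × 13 = 91. M₁ = 13, y₁ ≡ 6 mod 7. M₂ = 7, y₂ ≡ 2 mod 13. t = 6×13×6 + 2×7×2 ≡ 41 mod 91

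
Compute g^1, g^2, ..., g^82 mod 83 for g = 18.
18^1, 18^2, ..., 18^{82} mod 83: [18, 75, 22, 64, 73, 69, 80, 29, 24, 17, 57, 30, 42, 9, 79, 11, 32, 78, 76, 40, 56, 12, 50, 70, 15, 21, 46, 81, 47, 16, 39, 38, 20, 28, 6, 25, 35, 49, 52, 23, 82, 65, 8, 61, 19, 10, 14, 3, 54, 59, 66, 26, 53, 41, 74, 4, 72, 51, 5, 7, 43, 27, 71, 33, 13, 68, 62, 37, 2, 36, 67, 44, 45, 63, 55, 77, 58, 48, 34, 31, 60, 1]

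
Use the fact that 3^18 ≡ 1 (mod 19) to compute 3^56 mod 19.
By Fermat: 3^{18} ≡ 1 (mod 19). 56 = 3×18 + 2. So 3^{56} ≡ 3^{2} ≡ 9 (mod 19)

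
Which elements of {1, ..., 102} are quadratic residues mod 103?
QRs mod 103: {1, 2, 4, 7, 8, 9, 13, 14, 15, 16, 17, 18, 19, 23, 25, 26, 28, 29, 30, 32, 33, 34, 36, 38, 41, 46, 49, 50, 52, 55, 56, 58, 59, 60, 61, 63, 64, 66, 68, 72, 76, 79, 81, 82, 83, 91, 92, 93, 97, 98, 100}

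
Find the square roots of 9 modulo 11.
The square roots of 9 mod 11 are 3 and 8. Verify: 3² = 9 ≡ 9 mod 11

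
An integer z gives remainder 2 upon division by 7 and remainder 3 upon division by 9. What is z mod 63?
M = 7 × 9 = 63. M₁ = 9, y₁ ≡ 4 mod 7. M₂ = 7, y₂ ≡ 4 mod 9. z = 2×9×4 + 3×7×4 ≡ 30 mod 63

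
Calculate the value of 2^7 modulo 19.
By repeated squaring mod 19: 2^{1}≡2, 2^{2}≡4, 2^{4}≡16. Then 2^{7} = 2^{4+2+1} ≡ 16 × 4 × 2 ≡ 14 mod 19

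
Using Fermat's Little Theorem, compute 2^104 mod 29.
By Fermat: 2^{28} ≡ 1 (mod 29). 104 = 3×28 + 20. So 2^{104} ≡ 2^{20} ≡ 23 (mod 29)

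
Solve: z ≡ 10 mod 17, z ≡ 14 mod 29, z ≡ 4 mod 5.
M = 17 × 29 × 5 = 2465. M₁ = 145, y₁ ≡ 2 mod 17. M₂ = 85, y₂ ≡ 14 mod 29. M₃ = 493, y₃ ≡ 2 mod 5. z = 10×145×2 + 14×85×14 + 4×493×2 ≡ 1319 mod 2465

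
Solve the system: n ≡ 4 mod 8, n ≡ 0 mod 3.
M = 8 × 3 = 24. M₁ = 3, y₁ ≡ 3 mod 8. M₂ = 8, y₂ ≡ 2 mod 3. n = 4×3×3 + 0×8×2 ≡ 12 mod 24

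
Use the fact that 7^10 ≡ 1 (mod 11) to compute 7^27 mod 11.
By Fermat: 7^{10} ≡ 1 (mod 11). 27 = 2×10 + 7. So 7^{27} ≡ 7^{7} ≡ 6 (mod 11)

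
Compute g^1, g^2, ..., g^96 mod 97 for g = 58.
58^1, 58^2, ..., 58^{96} mod 97: [58, 66, 45, 88, 60, 85, 80, 81, 42, 11, 56, 47, 10, 95, 78, 62, 7, 18, 74, 24, 34, 32, 13, 75, 82, 3, 77, 4, 38, 70, 83, 61, 46, 49, 29, 33, 71, 44, 30, 91, 40, 89, 21, 54, 28, 72, 5, 96, 39, 31, 52, 9, 37, 12, 17, 16, 55, 86, 41, 50, 87, 2, 19, 35, 90, 79, 23, 73, 63, 65, 84, 22, 15, 94, 20, 93, 59, 27, 14, 36, 51, 48, 68, 64, 26, 53, 67, 6, 57, 8, 76, 43, 69, 25, 92, 1]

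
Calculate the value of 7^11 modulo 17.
By repeated squaring mod 17: 7^{1}≡7, 7^{2}≡15, 7^{4}≡4, 7^{8}≡16. Then 7^{11} = 7^{8+2+1} ≡ 16 × 15 × 7 ≡ 14 mod 17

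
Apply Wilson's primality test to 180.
(179)! mod 180 = 0. Since 0 ≢ -1 (mod 180), 180 is not prime.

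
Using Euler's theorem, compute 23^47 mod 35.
By Euler: 23^{24} ≡ 1 mod 35 since gcd(23, 35) = 1. 47 = 1×24 + 23. So 23^{47} ≡ 23^{23} ≡ 32 mod 35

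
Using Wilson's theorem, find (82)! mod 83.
By Wilson's theorem, (82)! ≡ -1 ≡ 82 mod 83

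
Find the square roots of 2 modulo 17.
The square roots of 2 mod 17 are 6 and 11. Verify: 6² = 36 ≡ 2 (mod 17)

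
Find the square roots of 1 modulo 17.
The square roots of 1 mod 17 are 1 and 16. Verify: 1² = 1 ≡ 1 mod 17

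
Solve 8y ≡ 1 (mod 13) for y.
Since 13 is prime, by Fermat 8^(-1) ≡ 8^{11} ≡ 5 (mod 13). Verify: 8 × 5 = 40 ≡ 1 (mod 13)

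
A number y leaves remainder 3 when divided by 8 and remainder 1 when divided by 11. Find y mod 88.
M = 8 × 11 = 88. M₁ = 11, y₁ ≡ 3 mod 8. M₂ = 8, y₂ ≡ 7 mod 11. y = 3×11×3 + 1×8×7 ≡ 67 mod 88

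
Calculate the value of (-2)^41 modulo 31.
Using Fermat: (-2)^{30} ≡ 1 mod 31. 41 ≡ 11 mod 30. So (-2)^{41} ≡ (-2)^{11} ≡ 29 mod 31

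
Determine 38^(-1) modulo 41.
Since 41 is prime, by Fermat 38^(-1) ≡ 38^{39} ≡ 27 (mod 41). Verify: 38 × 27 = 1026 ≡ 1 (mod 41)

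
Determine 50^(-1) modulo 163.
Since 163 is prime, by Fermat 50^(-1) ≡ 50^{161} ≡ 75 mod 163. Verify: 50 × 75 = 3750 ≡ 1 mod 163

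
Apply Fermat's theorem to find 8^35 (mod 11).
By Fermat: 8^{10} ≡ 1 (mod 11). 35 = 3×10 + 5. So 8^{35} ≡ 8^{5} ≡ 10 (mod 11)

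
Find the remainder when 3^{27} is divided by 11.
By Fermat: 3^{10} ≡ 1 mod 11. 27 = 2×10 + 7. So 3^{27} ≡ 3^{7} ≡ 9 mod 11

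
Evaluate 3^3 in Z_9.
3^{3} = 27 ≡ 0 (mod 9)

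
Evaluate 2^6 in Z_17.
By repeated squaring (mod 17): 2^{1}≡2, 2^{2}≡4, 2^{4}≡16. Then 2^{6} = 2^{4+2} ≡ 16 × 4 ≡ 13 (mod 17)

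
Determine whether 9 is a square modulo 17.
By Euler's criterion: 9^{8} ≡ 1 mod 17. Since this equals 1, 9 is a QR.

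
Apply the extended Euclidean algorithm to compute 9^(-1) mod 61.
Extended GCD: 9(-27) + 61(4) = 1. So 9^(-1) ≡ -27 ≡ 34 (mod 61). Verify: 9 × 34 = 306 ≡ 1 (mod 61)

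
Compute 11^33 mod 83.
By repeated squaring mod 83: 11^{1}≡11, 11^{2}≡38, 11^{4}≡33, 11^{8}≡10, 11^{16}≡17, 11^{32}≡40. Then 11^{33} = 11^{32+1} ≡ 40 × 11 ≡ 25 mod 83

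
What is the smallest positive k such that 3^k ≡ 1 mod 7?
Powers of 3 mod 7: 3^1≡3, 3^2≡2, 3^3≡6, 3^4≡4, 3^5≡5, 3^6≡1. ord_7(3) = 6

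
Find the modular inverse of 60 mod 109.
Since 109 is prime, by Fermat 60^(-1) ≡ 60^{107} ≡ 20 mod 109. Verify: 60 × 20 = 1200 ≡ 1 mod 109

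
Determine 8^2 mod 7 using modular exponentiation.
8^{2} = 64 ≡ 1 (mod 7)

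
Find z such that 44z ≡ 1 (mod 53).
Since 53 is prime, by Fermat 44^(-1) ≡ 44^{51} ≡ 47 (mod 53). Verify: 44 × 47 = 2068 ≡ 1 (mod 53)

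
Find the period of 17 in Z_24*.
Powers of 17 mod 24: 17^1≡17, 17^2≡1. ord_24(17) = 2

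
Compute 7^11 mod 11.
Using Fermat: 7^{10} ≡ 1 (mod 11). 11 ≡ 1 (mod 10). So 7^{11} ≡ 7^{1} ≡ 7 (mod 11)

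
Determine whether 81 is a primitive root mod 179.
81^{89} ≡ 1 (mod 179) and 89 < 178, so ord_179(81) = 89 ≠ 178 and 81 is not a primitive root.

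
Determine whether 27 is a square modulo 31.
By Euler's criterion: 27^{15} ≡ 30 (mod 31). Since this equals -1 (≡ 30), 27 is not a QR.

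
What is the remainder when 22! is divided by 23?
By Wilson's theorem, (22)! ≡ -1 ≡ 22 (mod 23)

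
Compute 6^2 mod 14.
6^{2} = 36 ≡ 8 mod 14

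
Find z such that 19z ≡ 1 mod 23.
Since 23 is prime, by Fermat 19^(-1) ≡ 19^{21} ≡ 17 mod 23. Verify: 19 × 17 = 323 ≡ 1 mod 23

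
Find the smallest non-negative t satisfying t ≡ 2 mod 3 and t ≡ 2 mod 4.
M = 3 × 4 = 12. M₁ = 4, y₁ ≡ 1 mod 3. M₂ = 3, y₂ ≡ 3 mod 4. t = 2×4×1 + 2×3×3 ≡ 2 mod 12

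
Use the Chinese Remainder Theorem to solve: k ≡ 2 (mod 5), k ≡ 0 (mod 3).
M = 5 × 3 = 15. M₁ = 3, y₁ ≡ 2 (mod 5). M₂ = 5, y₂ ≡ 2 (mod 3). k = 2×3×2 + 0×5×2 ≡ 12 (mod 15)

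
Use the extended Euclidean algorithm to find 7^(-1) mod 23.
Extended GCD: 7(10) + 23(-3) = 1. So 7^(-1) ≡ 10 mod 23. Verify: 7 × 10 = 70 ≡ 1 mod 23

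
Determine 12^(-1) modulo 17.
Since 17 is prime, by Fermat 12^(-1) ≡ 12^{15} ≡ 10 (mod 17). Verify: 12 × 10 = 120 ≡ 1 (mod 17)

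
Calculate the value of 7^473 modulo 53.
Using Fermat: 7^{52} ≡ 1 mod 53. 473 ≡ 5 mod 52. So 7^{473} ≡ 7^{5} ≡ 6 mod 53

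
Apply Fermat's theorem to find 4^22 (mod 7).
By Fermat: 4^{6} ≡ 1 (mod 7). 22 = 3×6 + 4. So 4^{22} ≡ 4^{4} ≡ 4 (mod 7)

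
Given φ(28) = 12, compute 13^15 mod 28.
By Euler: 13^{12} ≡ 1 mod 28 since gcd(13, 28) = 1. 15 = 1×12 + 3. So 13^{15} ≡ 13^{3} ≡ 13 mod 28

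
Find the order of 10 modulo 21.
Powers of 10 mod 21: 10^1≡10, 10^2≡16, 10^3≡13, 10^4≡4, 10^5≡19, 10^6≡1. So the order of 10 is 6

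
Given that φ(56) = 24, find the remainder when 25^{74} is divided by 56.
By Euler: 25^{24} ≡ 1 mod 56 since gcd(25, 56) = 1. 74 = 3×24 + 2. So 25^{74} ≡ 25^{2} ≡ 9 mod 56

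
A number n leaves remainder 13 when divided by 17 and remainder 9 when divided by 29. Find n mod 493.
M = 17 × 29 = 493. M₁ = 29, y₁ ≡ 10 mod 17. M₂ = 17, y₂ ≡ 12 mod 29. n = 13×29×10 + 9×17×12 ≡ 183 mod 493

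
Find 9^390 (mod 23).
Using Fermat: 9^{22} ≡ 1 (mod 23). 390 ≡ 16 (mod 22). So 9^{390} ≡ 9^{16} ≡ 8 (mod 23)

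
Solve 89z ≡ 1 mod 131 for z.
Since 131 is prime, by Fermat 89^(-1) ≡ 89^{129} ≡ 53 mod 131. Verify: 89 × 53 = 4717 ≡ 1 mod 131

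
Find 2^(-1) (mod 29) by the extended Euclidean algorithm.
Extended GCD: 2(-14) + 29(1) = 1. So 2^(-1) ≡ -14 ≡ 15 (mod 29). Verify: 2 × 15 = 30 ≡ 1 (mod 29)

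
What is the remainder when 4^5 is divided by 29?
By repeated squaring mod 29: 4^{1}≡4, 4^{2}≡16, 4^{4}≡24. Then 4^{5} = 4^{4+1} ≡ 24 × 4 ≡ 9 mod 29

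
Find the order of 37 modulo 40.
Powers of 37 mod 40: 37^1≡37, 37^2≡9, 37^3≡13, 37^4≡1. Order = 4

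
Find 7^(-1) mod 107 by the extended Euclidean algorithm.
Extended GCD: 7(46) + 107(-3) = 1. So 7^(-1) ≡ 46 mod 107. Verify: 7 × 46 = 322 ≡ 1 mod 107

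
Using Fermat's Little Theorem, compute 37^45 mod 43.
By Fermat: 37^{42} ≡ 1 mod 43. So 37^{45} = 37^{42} · 37^{3} ≡ 37^{3} ≡ 42 mod 43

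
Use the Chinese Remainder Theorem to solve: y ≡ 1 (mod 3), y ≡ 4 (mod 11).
M = 3 × 11 = 33. M₁ = 11, y₁ ≡ 2 (mod 3). M₂ = 3, y₂ ≡ 4 (mod 11). y = 1×11×2 + 4×3×4 ≡ 4 (mod 33)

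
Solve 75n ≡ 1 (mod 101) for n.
Since 101 is prime, by Fermat 75^(-1) ≡ 75^{99} ≡ 66 (mod 101). Verify: 75 × 66 = 4950 ≡ 1 (mod 101)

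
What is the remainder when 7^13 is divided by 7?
By repeated squaring mod 7: 7^{1}≡0, 7^{2}≡0, 7^{4}≡0, 7^{8}≡0. Then 7^{13} = 7^{8+4+1} ≡ 0 × 0 × 0 ≡ 0 mod 7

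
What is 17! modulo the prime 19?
(18)! = (17)! × (18) ≡ -1 mod 19. So (17)! ≡ -1 × (18)^(-1) ≡ (-1)×(-1) = 1 mod 19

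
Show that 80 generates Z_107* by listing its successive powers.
80^1, 80^2, ..., 80^{106} mod 107: [80, 87, 5, 79, 7, 25, 74, 35, 18, 49, 68, 90, 31, 19, 22, 48, 95, 3, 26, 47, 15, 23, 21, 75, 8, 105, 54, 40, 97, 56, 93, 57, 66, 37, 71, 9, 78, 34, 45, 69, 63, 11, 24, 101, 55, 13, 77, 61, 65, 64, 91, 4, 106, 27, 20, 102, 28, 100, 82, 33, 72, 89, 58, 39, 17, 76, 88, 85, 59, 12, 104, 81, 60, 92, 84, 86, 32, 99, 2, 53, 67, 10, 51, 14, 50, 41, 70, 36, 98, 29, 73, 62, 38, 44, 96, 83, 6, 52, 94, 30, 46, 42, 43, 16, 103, 1]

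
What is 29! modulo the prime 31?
(30)! = (29)! × (30) ≡ -1 (mod 31). So (29)! ≡ -1 × (30)^(-1) ≡ (-1)×(-1) = 1 (mod 31)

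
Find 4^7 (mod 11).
By repeated squaring (mod 11): 4^{1}≡4, 4^{2}≡5, 4^{4}≡3. Then 4^{7} = 4^{4+2+1} ≡ 3 × 5 × 4 ≡ 5 (mod 11)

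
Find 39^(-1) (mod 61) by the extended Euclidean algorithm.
Extended GCD: 39(-25) + 61(16) = 1. So 39^(-1) ≡ -25 ≡ 36 (mod 61). Verify: 39 × 36 = 1404 ≡ 1 (mod 61)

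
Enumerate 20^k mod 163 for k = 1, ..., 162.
20^1, 20^2, ..., 20^{162} mod 163: [20, 74, 13, 97, 147, 6, 120, 118, 78, 93, 67, 36, 68, 56, 142, 69, 76, 53, 82, 10, 37, 88, 130, 155, 3, 60, 59, 39, 128, 115, 18, 34, 28, 71, 116, 38, 108, 41, 5, 100, 44, 65, 159, 83, 30, 111, 101, 64, 139, 9, 17, 14, 117, 58, 19, 54, 102, 84, 50, 22, 114, 161, 123, 15, 137, 132, 32, 151, 86, 90, 7, 140, 29, 91, 27, 51, 42, 25, 11, 57, 162, 143, 89, 150, 66, 16, 157, 43, 45, 85, 70, 96, 127, 95, 107, 21, 94, 87, 110, 81, 153, 126, 75, 33, 8, 160, 103, 104, 124, 35, 48, 145, 129, 135, 92, 47, 125, 55, 122, 158, 63, 119, 98, 4, 80, 133, 52, 62, 99, 24, 154, 146, 149, 46, 105, 144, 109, 61, 79, 113, 141, 49, 2, 40, 148, 26, 31, 131, 12, 77, 73, 156, 23, 134, 72, 136, 112, 121, 138, 152, 106, 1]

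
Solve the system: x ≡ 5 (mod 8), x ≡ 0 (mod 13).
M = 8 × 13 = 104. M₁ = 13, y₁ ≡ 5 (mod 8). M₂ = 8, y₂ ≡ 5 (mod 13). x = 5×13×5 + 0×8×5 ≡ 13 (mod 104)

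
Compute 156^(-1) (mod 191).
Since 191 is prime, by Fermat 156^(-1) ≡ 156^{189} ≡ 60 (mod 191). Verify: 156 × 60 = 9360 ≡ 1 (mod 191)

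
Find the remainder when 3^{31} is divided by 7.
By Fermat: 3^{6} ≡ 1 mod 7. 31 = 5×6 + 1. So 3^{31} ≡ 3^{1} ≡ 3 mod 7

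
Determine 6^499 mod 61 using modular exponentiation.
Using Fermat: 6^{60} ≡ 1 mod 61. 499 ≡ 19 mod 60. So 6^{499} ≡ 6^{19} ≡ 18 mod 61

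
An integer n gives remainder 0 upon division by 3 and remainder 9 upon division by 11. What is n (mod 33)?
M = 3 × 11 = 33. M₁ = 11, y₁ ≡ 2 (mod 3). M₂ = 3, y₂ ≡ 4 (mod 11). n = 0×11×2 + 9×3×4 ≡ 9 (mod 33)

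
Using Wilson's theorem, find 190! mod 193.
(192)! = (190)! × (191) × (192) ≡ -1 mod 193. So (190)! ≡ -1 × [(192)(191)]^(-1) ≡ 96 mod 193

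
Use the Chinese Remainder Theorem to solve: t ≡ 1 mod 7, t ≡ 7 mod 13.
M = 7 × 13 = 91. M₁ = 13, y₁ ≡ 6 mod 7. M₂ = 7, y₂ ≡ 2 mod 13. t = 1×13×6 + 7×7×2 ≡ 85 mod 91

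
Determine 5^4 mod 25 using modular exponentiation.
5^{4} = 625 ≡ 0 mod 25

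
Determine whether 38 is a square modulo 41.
By Euler's criterion: 38^{20} ≡ 40 (mod 41). Since this equals -1 (≡ 40), 38 is not a QR.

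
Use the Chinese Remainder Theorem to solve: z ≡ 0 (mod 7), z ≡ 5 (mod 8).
M = 7 × 8 = 56. M₁ = 8, y₁ ≡ 1 (mod 7). M₂ = 7, y₂ ≡ 7 (mod 8). z = 0×8×1 + 5×7×7 ≡ 21 (mod 56)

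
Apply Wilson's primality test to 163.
(162)! mod 163 = 162. Since 162 ≡ -1 (mod 163), 163 is prime.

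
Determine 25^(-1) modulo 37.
Since 37 is prime, by Fermat 25^(-1) ≡ 25^{35} ≡ 3 mod 37. Verify: 25 × 3 = 75 ≡ 1 mod 37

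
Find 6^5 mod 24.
By repeated squaring mod 24: 6^{1}≡6, 6^{2}≡12, 6^{4}≡0. Then 6^{5} = 6^{4+1} ≡ 0 × 6 ≡ 0 mod 24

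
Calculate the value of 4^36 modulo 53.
By repeated squaring (mod 53): 4^{1}≡4, 4^{2}≡16, 4^{4}≡44, 4^{8}≡28, 4^{16}≡42, 4^{32}≡15. Then 4^{36} = 4^{32+4} ≡ 15 × 44 ≡ 24 (mod 53)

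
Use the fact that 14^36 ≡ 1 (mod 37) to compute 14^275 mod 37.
By Fermat: 14^{36} ≡ 1 (mod 37). 275 ≡ 23 (mod 36). So 14^{275} ≡ 14^{23} ≡ 8 (mod 37)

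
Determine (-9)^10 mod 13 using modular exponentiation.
By repeated squaring (mod 13): (-9)^{1}≡4, (-9)^{2}≡3, (-9)^{4}≡9, (-9)^{8}≡3. Then (-9)^{10} = (-9)^{8+2} ≡ 3 × 3 ≡ 9 (mod 13)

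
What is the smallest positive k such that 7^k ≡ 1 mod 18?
Powers of 7 mod 18: 7^1≡7, 7^2≡13, 7^3≡1. Order = 3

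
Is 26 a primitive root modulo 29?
ord_29(26) divides 28. For each prime q|28: 26^{14}≡28, 26^{4}≡23, none ≡ 1. So 26 has order 28 and is a primitive root mod 29.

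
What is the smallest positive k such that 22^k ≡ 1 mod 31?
Powers of 22 mod 31: 22^1≡22, 22^2≡19, 22^3≡15, 22^4≡20, 22^5≡6, 22^6≡8, 22^7≡21, 22^8≡28, 22^9≡27, 22^10≡5, 22^11≡17, 22^12≡2, 22^13≡13, 22^14≡7, 22^15≡30, 22^16≡9, 22^17≡12, 22^18≡16, 22^19≡11, 22^20≡25, 22^21≡23, 22^22≡10, 22^23≡3, 22^24≡4, 22^25≡26, 22^26≡14, 22^27≡29, 22^28≡18, 22^29≡24, 22^30≡1. So the order of 22 is 30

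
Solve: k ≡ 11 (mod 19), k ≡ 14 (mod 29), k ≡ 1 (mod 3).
M = 19 × 29 × 3 = 1653. M₁ = 87, y₁ ≡ 7 (mod 19). M₂ = 57, y₂ ≡ 28 (mod 29). M₃ = 551, y₃ ≡ 2 (mod 3). k = 11×87×7 + 14×57×28 + 1×551×2 ≡ 391 (mod 1653)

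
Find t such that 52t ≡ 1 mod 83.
Since 83 is prime, by Fermat 52^(-1) ≡ 52^{81} ≡ 8 mod 83. Verify: 52 × 8 = 416 ≡ 1 mod 83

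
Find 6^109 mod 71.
Using Fermat: 6^{70} ≡ 1 mod 71. 109 ≡ 39 mod 70. So 6^{109} ≡ 6^{39} ≡ 18 mod 71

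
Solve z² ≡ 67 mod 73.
The square roots of 67 mod 73 are 33 and 40. Verify: 33² = 1089 ≡ 67 mod 73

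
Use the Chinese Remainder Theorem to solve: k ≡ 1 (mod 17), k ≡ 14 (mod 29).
M = 17 × 29 = 493. M₁ = 29, y₁ ≡ 10 (mod 17). M₂ = 17, y₂ ≡ 12 (mod 29). k = 1×29×10 + 14×17×12 ≡ 188 (mod 493)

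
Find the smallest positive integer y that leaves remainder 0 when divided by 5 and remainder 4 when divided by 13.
M = 5 × 13 = 65. M₁ = 13, y₁ ≡ 2 (mod 5). M₂ = 5, y₂ ≡ 8 (mod 13). y = 0×13×2 + 4×5×8 ≡ 30 (mod 65)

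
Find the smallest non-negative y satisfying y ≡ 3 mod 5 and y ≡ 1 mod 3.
M = 5 × 3 = 15. M₁ = 3, y₁ ≡ 2 mod 5. M₂ = 5, y₂ ≡ 2 mod 3. y = 3×3×2 + 1×5×2 ≡ 13 mod 15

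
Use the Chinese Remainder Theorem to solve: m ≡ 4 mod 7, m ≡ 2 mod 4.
M = 7 × 4 = 28. M₁ = 4, y₁ ≡ 2 mod 7. M₂ = 7, y₂ ≡ 3 mod 4. m = 4×4×2 + 2×7×3 ≡ 18 mod 28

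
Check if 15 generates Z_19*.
ord_19(15) divides 18. For each prime q|18: 15^{9}≡18, 15^{6}≡11, none ≡ 1. So 15 has order 18 and is a primitive root mod 19.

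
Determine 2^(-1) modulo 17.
Since 17 is prime, by Fermat 2^(-1) ≡ 2^{15} ≡ 9 mod 17. Verify: 2 × 9 = 18 ≡ 1 mod 17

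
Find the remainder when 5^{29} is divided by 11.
By Fermat: 5^{10} ≡ 1 mod 11. 29 = 2×10 + 9. So 5^{29} ≡ 5^{9} ≡ 9 mod 11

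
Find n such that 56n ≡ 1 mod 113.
Since 113 is prime, by Fermat 56^(-1) ≡ 56^{111} ≡ 111 mod 113. Verify: 56 × 111 = 6216 ≡ 1 mod 113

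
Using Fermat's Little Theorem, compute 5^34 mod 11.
By Fermat: 5^{10} ≡ 1 mod 11. 34 = 3×10 + 4. So 5^{34} ≡ 5^{4} ≡ 9 mod 11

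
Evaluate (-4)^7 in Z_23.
By repeated squaring (mod 23): (-4)^{1}≡19, (-4)^{2}≡16, (-4)^{4}≡3. Then (-4)^{7} = (-4)^{4+2+1} ≡ 3 × 16 × 19 ≡ 15 (mod 23)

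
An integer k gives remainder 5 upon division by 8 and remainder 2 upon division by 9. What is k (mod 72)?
M = 8 × 9 = 72. M₁ = 9, y₁ ≡ 1 (mod 8). M₂ = 8, y₂ ≡ 8 (mod 9). k = 5×9×1 + 2×8×8 ≡ 29 (mod 72)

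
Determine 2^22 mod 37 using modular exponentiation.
By repeated squaring (mod 37): 2^{1}≡2, 2^{2}≡4, 2^{4}≡16, 2^{8}≡34, 2^{16}≡9. Then 2^{22} = 2^{16+4+2} ≡ 9 × 16 × 4 ≡ 21 (mod 37)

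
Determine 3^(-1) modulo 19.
Since 19 is prime, by Fermat 3^(-1) ≡ 3^{17} ≡ 13 mod 19. Verify: 3 × 13 = 39 ≡ 1 mod 19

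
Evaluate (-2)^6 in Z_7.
Using Fermat: (-2)^{6} ≡ 1 mod 7. 6 ≡ 0 mod 6. So (-2)^{6} ≡ (-2)^{0} ≡ 1 mod 7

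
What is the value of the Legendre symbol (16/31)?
(16/31) = 16^{15} mod 31 = 1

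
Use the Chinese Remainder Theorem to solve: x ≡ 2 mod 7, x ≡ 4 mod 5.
M = 7 × 5 = 35. M₁ = 5, y₁ ≡ 3 mod 7. M₂ = 7, y₂ ≡ 3 mod 5. x = 2×5×3 + 4×7×3 ≡ 9 mod 35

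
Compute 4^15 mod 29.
By repeated squaring mod 29: 4^{1}≡4, 4^{2}≡16, 4^{4}≡24, 4^{8}≡25. Then 4^{15} = 4^{8+4+2+1} ≡ 25 × 24 × 16 × 4 ≡ 4 mod 29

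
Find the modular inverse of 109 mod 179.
Since 179 is prime, by Fermat 109^(-1) ≡ 109^{177} ≡ 23 mod 179. Verify: 109 × 23 = 2507 ≡ 1 mod 179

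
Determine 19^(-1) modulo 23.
Since 23 is prime, by Fermat 19^(-1) ≡ 19^{21} ≡ 17 mod 23. Verify: 19 × 17 = 323 ≡ 1 mod 23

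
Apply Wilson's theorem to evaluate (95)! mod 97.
(96)! = (95)! × (96) ≡ -1 (mod 97). So (95)! ≡ -1 × (96)^(-1) ≡ (-1)×(-1) = 1 (mod 97)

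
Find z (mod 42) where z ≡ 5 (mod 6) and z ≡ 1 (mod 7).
M = 6 × 7 = 42. M₁ = 7, y₁ ≡ 1 (mod 6). M₂ = 6, y₂ ≡ 6 (mod 7). z = 5×7×1 + 1×6×6 ≡ 29 (mod 42)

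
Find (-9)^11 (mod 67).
By repeated squaring (mod 67): (-9)^{1}≡58, (-9)^{2}≡14, (-9)^{4}≡62, (-9)^{8}≡25. Then (-9)^{11} = (-9)^{8+2+1} ≡ 25 × 14 × 58 ≡ 66 (mod 67)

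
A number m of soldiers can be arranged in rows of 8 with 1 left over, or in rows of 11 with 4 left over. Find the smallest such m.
M = 8 × 11 = 88. M₁ = 11, y₁ ≡ 3 mod 8. M₂ = 8, y₂ ≡ 7 mod 11. m = 1×11×3 + 4×8×7 ≡ 81 mod 88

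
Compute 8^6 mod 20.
By repeated squaring (mod 20): 8^{1}≡8, 8^{2}≡4, 8^{4}≡16. Then 8^{6} = 8^{4+2} ≡ 16 × 4 ≡ 4 (mod 20)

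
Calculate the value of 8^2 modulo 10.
8^{2} = 64 ≡ 4 (mod 10)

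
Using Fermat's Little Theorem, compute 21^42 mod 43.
By Fermat's Little Theorem, 21^{42} ≡ 1 mod 43 since 43 is prime and gcd(21, 43) = 1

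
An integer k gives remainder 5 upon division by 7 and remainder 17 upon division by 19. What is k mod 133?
M = 7 × 19 = 133. M₁ = 19, y₁ ≡ 3 mod 7. M₂ = 7, y₂ ≡ 11 mod 19. k = 5×19×3 + 17×7×11 ≡ 131 mod 133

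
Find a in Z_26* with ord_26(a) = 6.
17 has order 6 mod 26 since 17^{6} ≡ 1 (mod 26) and no smaller power works.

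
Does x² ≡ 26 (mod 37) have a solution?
By Euler's criterion: 26^{18} ≡ 1 (mod 37). Since this equals 1, 26 is a QR.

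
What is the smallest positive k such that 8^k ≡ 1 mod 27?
Powers of 8 mod 27: 8^1≡8, 8^2≡10, 8^3≡26, 8^4≡19, 8^5≡17, 8^6≡1. Order = 6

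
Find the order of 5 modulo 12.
Powers of 5 mod 12: 5^1≡5, 5^2≡1. So the order of 5 is 2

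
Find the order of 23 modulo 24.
Powers of 23 mod 24: 23^1≡23, 23^2≡1. So the order of 23 is 2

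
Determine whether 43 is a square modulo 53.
By Euler's criterion: 43^{26} ≡ 1 mod 53. Since this equals 1, 43 is a QR.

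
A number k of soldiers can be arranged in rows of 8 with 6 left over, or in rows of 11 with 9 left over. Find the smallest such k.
M = 8 × 11 = 88. M₁ = 11, y₁ ≡ 3 mod 8. M₂ = 8, y₂ ≡ 7 mod 11. k = 6×11×3 + 9×8×7 ≡ 86 mod 88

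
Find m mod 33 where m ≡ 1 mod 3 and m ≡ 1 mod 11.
M = 3 × 11 = 33. M₁ = 11, y₁ ≡ 2 mod 3. M₂ = 3, y₂ ≡ 4 mod 11. m = 1×11×2 + 1×3×4 ≡ 1 mod 33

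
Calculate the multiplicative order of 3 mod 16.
Powers of 3 mod 16: 3^1≡3, 3^2≡9, 3^3≡11, 3^4≡1. ord_16(3) = 4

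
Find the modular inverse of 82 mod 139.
Since 139 is prime, by Fermat 82^(-1) ≡ 82^{137} ≡ 39 mod 139. Verify: 82 × 39 = 3198 ≡ 1 mod 139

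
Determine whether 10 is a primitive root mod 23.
ord_23(10) divides 22. For each prime q|22: 10^{11}≡22, 10^{2}≡8, none ≡ 1. So 10 has order 22 and is a primitive root mod 23.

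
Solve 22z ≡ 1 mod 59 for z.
Since 59 is prime, by Fermat 22^(-1) ≡ 22^{57} ≡ 51 mod 59. Verify: 22 × 51 = 1122 ≡ 1 mod 59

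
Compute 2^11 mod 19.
By repeated squaring (mod 19): 2^{1}≡2, 2^{2}≡4, 2^{4}≡16, 2^{8}≡9. Then 2^{11} = 2^{8+2+1} ≡ 9 × 4 × 2 ≡ 15 (mod 19)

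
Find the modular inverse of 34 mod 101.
Since 101 is prime, by Fermat 34^(-1) ≡ 34^{99} ≡ 3 (mod 101). Verify: 34 × 3 = 102 ≡ 1 (mod 101)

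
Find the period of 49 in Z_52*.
Powers of 49 mod 52: 49^1≡49, 49^2≡9, 49^3≡25, 49^4≡29, 49^5≡17, 49^6≡1. So the order of 49 is 6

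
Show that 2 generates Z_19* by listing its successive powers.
2^1, 2^2, ..., 2^{18} mod 19: [2, 4, 8, 16, 13, 7, 14, 9, 18, 17, 15, 11, 3, 6, 12, 5, 10, 1]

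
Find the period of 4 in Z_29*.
Powers of 4 mod 29: 4^1≡4, 4^2≡16, 4^3≡6, 4^4≡24, 4^5≡9, 4^6≡7, 4^7≡28, 4^8≡25, 4^9≡13, 4^10≡23, 4^11≡5, 4^12≡20, 4^13≡22, 4^14≡1. ord_29(4) = 14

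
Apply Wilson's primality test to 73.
(72)! mod 73 = 72. Since 72 ≡ -1 mod 73, 73 is prime.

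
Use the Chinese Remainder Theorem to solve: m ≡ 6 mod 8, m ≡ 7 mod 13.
M = 8 × 13 = 104. M₁ = 13, y₁ ≡ 5 mod 8. M₂ = 8, y₂ ≡ 5 mod 13. m = 6×13×5 + 7×8×5 ≡ 46 mod 104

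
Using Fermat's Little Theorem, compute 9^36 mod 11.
By Fermat: 9^{10} ≡ 1 (mod 11). 36 = 3×10 + 6. So 9^{36} ≡ 9^{6} ≡ 9 (mod 11)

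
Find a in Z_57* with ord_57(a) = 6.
11 has order 6 mod 57 since 11^{6} ≡ 1 (mod 57) and no smaller power works.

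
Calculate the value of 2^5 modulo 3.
Using Fermat: 2^{2} ≡ 1 mod 3. 5 ≡ 1 mod 2. So 2^{5} ≡ 2^{1} ≡ 2 mod 3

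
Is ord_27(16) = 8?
Powers of 16 mod 27: 16^1≡16, 16^2≡13, 16^3≡19, 16^4≡7, 16^5≡4, 16^6≡10, 16^7≡25, 16^8≡22, 16^9≡1. 16^8≡22≢1, so ord ≠ 8. No, the actual order is 9.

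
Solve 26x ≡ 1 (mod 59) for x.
Since 59 is prime, by Fermat 26^(-1) ≡ 26^{57} ≡ 25 (mod 59). Verify: 26 × 25 = 650 ≡ 1 (mod 59)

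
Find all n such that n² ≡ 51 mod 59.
The square roots of 51 mod 59 are 46 and 13. Verify: 46² = 2116 ≡ 51 mod 59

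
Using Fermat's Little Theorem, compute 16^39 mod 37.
By Fermat: 16^{36} ≡ 1 mod 37. So 16^{39} = 16^{36} · 16^{3} ≡ 16^{3} ≡ 26 mod 37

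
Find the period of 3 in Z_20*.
Powers of 3 mod 20: 3^1≡3, 3^2≡9, 3^3≡7, 3^4≡1. Order = 4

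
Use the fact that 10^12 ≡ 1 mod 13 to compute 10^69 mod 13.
By Fermat: 10^{12} ≡ 1 mod 13. 69 = 5×12 + 9. So 10^{69} ≡ 10^{9} ≡ 12 mod 13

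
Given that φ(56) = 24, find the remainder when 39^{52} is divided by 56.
By Euler: 39^{24} ≡ 1 (mod 56) since gcd(39, 56) = 1. 52 = 2×24 + 4. So 39^{52} ≡ 39^{4} ≡ 25 (mod 56)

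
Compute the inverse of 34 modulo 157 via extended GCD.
Extended GCD: 34(-60) + 157(13) = 1. So 34^(-1) ≡ -60 ≡ 97 mod 157. Verify: 34 × 97 = 3298 ≡ 1 mod 157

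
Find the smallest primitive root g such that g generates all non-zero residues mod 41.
g = 6. Powers: [6, 36, 11, 25, 27, 39, 29, 10, 19, 32, ...] generates all 40 non-zero residues.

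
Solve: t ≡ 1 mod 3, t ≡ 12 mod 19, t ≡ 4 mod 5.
M = 3 × 19 × 5 = 285. M₁ = 95, y₁ ≡ 2 mod 3. M₂ = 15, y₂ ≡ 14 mod 19. M₃ = 57, y₃ ≡ 3 mod 5. t = 1×95×2 + 12×15×14 + 4×57×3 ≡ 259 mod 285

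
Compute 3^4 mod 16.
3^{4} = 81 ≡ 1 mod 16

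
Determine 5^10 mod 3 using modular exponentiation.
Using Fermat: 5^{2} ≡ 1 mod 3. 10 ≡ 0 mod 2. So 5^{10} ≡ 5^{0} ≡ 1 mod 3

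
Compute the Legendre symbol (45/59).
(45/59) = 45^{29} mod 59 = 1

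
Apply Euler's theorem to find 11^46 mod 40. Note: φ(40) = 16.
By Euler: 11^{16} ≡ 1 mod 40 since gcd(11, 40) = 1. 46 = 2×16 + 14. So 11^{46} ≡ 11^{14} ≡ 1 mod 40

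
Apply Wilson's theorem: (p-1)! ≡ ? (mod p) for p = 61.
By Wilson's theorem, (60)! ≡ -1 ≡ 60 (mod 61)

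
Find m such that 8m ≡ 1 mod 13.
Since 13 is prime, by Fermat 8^(-1) ≡ 8^{11} ≡ 5 mod 13. Verify: 8 × 5 = 40 ≡ 1 mod 13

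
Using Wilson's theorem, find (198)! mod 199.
By Wilson's theorem, (198)! ≡ -1 ≡ 198 (mod 199)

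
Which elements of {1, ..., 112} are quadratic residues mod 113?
QRs mod 113: {1, 2, 4, 7, 8, 9, 11, 13, 14, 15, 16, 18, 22, 25, 26, 28, 30, 31, 32, 36, 41, 44, 49, 50, 51, 52, 53, 56, 57, 60, 61, 62, 63, 64, 69, 72, 77, 81, 82, 83, 85, 87, 88, 91, 95, 97, 98, 99, 100, 102, 104, 105, 106, 109, 111, 112}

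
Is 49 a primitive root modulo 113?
49^{7} ≡ 1 mod 113 and 7 < 112, so ord_113(49) = 7 ≠ 112 and 49 is not a primitive root.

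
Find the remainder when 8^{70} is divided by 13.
By Fermat: 8^{12} ≡ 1 mod 13. 70 = 5×12 + 10. So 8^{70} ≡ 8^{10} ≡ 12 mod 13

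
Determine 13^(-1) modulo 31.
Since 31 is prime, by Fermat 13^(-1) ≡ 13^{29} ≡ 12 mod 31. Verify: 13 × 12 = 156 ≡ 1 mod 31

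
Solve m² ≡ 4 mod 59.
The square roots of 4 mod 59 are 57 and 2. Verify: 57² = 3249 ≡ 4 mod 59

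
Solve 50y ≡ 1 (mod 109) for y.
Since 109 is prime, by Fermat 50^(-1) ≡ 50^{107} ≡ 24 (mod 109). Verify: 50 × 24 = 1200 ≡ 1 (mod 109)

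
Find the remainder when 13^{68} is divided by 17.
By Fermat: 13^{16} ≡ 1 (mod 17). 68 = 4×16 + 4. So 13^{68} ≡ 13^{4} ≡ 1 (mod 17)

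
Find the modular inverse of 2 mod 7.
Since 7 is prime, by Fermat 2^(-1) ≡ 2^{5} ≡ 4 (mod 7). Verify: 2 × 4 = 8 ≡ 1 (mod 7)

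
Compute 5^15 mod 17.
By repeated squaring (mod 17): 5^{1}≡5, 5^{2}≡8, 5^{4}≡13, 5^{8}≡16. Then 5^{15} = 5^{8+4+2+1} ≡ 16 × 13 × 8 × 5 ≡ 7 (mod 17)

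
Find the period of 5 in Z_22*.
Powers of 5 mod 22: 5^1≡5, 5^2≡3, 5^3≡15, 5^4≡9, 5^5≡1. Order = 5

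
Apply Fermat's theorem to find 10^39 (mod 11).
By Fermat: 10^{10} ≡ 1 (mod 11). 39 = 3×10 + 9. So 10^{39} ≡ 10^{9} ≡ 10 (mod 11)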